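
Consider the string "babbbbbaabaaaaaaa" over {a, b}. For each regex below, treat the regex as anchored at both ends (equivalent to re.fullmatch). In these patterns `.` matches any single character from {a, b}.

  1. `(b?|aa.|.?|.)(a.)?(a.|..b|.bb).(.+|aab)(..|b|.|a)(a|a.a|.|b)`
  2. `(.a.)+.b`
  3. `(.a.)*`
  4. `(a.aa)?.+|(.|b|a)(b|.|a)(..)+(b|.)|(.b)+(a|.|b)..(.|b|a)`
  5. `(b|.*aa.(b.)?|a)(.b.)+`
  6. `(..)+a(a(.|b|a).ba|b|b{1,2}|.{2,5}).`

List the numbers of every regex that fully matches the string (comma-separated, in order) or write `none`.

1 → match
2 → no match — must end with "b"
3 → no match
4 → match
5 → no match
6 → match

1, 4, 6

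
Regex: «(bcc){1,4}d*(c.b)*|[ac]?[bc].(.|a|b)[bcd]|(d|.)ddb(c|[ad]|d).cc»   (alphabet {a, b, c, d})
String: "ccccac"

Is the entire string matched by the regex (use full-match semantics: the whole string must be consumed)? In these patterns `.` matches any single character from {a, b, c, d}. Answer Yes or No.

No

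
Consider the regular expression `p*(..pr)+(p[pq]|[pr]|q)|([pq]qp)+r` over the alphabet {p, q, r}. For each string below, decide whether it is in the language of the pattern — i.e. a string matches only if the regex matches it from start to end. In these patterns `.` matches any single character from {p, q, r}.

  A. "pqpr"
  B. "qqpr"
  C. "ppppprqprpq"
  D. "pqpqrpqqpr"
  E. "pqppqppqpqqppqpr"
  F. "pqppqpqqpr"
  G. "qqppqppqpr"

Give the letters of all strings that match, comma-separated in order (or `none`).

A, B, C, E, F, G

A → match
B → match
C → match
D → no match
E → match
F → match
G → match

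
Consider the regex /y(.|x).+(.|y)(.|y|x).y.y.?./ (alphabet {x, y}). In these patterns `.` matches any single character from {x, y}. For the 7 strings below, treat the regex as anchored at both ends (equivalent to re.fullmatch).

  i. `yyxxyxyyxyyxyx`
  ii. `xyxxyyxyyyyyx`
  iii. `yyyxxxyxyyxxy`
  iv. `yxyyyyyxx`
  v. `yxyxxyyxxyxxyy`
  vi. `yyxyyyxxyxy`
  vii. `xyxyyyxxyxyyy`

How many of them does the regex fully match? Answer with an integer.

1

i → match
ii → no match — must start with `y`
iii → no match
iv → no match
v → no match
vi → no match
vii → no match — must start with `y`
Total matched: 1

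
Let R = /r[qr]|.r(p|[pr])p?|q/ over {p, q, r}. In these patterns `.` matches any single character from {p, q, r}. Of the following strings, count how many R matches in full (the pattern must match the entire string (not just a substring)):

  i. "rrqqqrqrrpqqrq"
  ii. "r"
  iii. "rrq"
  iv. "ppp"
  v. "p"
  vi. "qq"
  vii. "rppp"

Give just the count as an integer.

i → no match
ii → no match
iii → no match
iv → no match
v → no match
vi → no match
vii → no match
Total matched: 0

0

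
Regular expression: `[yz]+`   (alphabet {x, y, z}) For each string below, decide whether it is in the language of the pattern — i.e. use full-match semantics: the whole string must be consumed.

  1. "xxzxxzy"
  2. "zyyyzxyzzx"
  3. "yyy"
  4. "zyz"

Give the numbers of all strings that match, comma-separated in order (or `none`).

1. "xxzxxzy" → no match
2. "zyyyzxyzzx" → no match
3. "yyy" → match
4. "zyz" → match

3, 4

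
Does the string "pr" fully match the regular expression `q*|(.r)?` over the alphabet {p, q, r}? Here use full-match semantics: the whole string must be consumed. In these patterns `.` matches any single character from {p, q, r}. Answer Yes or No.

Yes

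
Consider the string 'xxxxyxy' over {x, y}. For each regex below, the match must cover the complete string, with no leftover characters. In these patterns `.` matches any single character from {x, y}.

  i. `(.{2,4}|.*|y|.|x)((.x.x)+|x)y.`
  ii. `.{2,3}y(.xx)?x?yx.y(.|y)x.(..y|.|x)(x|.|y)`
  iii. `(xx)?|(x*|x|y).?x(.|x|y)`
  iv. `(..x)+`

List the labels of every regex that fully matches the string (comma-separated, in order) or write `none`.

i → no match
ii → no match
iii → match
iv → no match — must end with 'x'

iii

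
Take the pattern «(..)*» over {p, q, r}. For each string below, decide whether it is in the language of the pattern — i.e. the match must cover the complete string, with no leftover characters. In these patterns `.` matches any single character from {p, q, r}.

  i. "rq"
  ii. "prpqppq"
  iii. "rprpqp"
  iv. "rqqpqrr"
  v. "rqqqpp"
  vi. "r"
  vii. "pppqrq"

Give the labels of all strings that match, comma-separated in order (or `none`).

i, iii, v, vii

i → match
ii → no match
iii → match
iv → no match
v → match
vi → no match
vii → match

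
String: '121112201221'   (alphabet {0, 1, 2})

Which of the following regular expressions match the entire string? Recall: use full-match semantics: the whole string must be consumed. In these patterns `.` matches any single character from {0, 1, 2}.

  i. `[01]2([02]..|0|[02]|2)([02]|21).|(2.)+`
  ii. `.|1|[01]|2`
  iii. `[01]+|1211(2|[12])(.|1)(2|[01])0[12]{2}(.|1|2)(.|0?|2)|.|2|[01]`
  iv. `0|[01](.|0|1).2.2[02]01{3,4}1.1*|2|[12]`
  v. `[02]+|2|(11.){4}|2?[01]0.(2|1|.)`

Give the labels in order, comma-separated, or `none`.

iii

i → no match
ii → no match
iii → match
iv → no match
v → no match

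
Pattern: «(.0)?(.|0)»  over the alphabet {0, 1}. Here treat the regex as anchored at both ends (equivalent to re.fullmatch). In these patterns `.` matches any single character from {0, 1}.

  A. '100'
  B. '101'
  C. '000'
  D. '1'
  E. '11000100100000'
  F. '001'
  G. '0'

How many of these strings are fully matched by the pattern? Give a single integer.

A → match
B → match
C → match
D → match
E → no match
F → match
G → match
Total matched: 6

6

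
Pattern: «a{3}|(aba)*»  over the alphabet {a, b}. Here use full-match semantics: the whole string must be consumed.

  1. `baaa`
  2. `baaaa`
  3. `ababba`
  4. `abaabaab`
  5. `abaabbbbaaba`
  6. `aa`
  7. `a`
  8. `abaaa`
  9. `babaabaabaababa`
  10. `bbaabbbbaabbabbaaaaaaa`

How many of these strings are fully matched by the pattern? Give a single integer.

0

1. `baaa` → no match
2. `baaaa` → no match
3. `ababba` → no match
4. `abaabaab` → no match
5. `abaabbbbaaba` → no match
6. `aa` → no match
7. `a` → no match
8. `abaaa` → no match
9 → no match
10 → no match
Total matched: 0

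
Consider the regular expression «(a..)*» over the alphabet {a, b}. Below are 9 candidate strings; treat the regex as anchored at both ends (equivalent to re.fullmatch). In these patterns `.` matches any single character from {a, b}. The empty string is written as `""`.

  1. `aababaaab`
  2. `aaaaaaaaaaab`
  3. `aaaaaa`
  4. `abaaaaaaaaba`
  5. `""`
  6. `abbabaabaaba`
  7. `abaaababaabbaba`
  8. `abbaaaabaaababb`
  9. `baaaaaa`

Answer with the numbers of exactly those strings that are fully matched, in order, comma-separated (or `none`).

1 → match
2 → match
3 → match
4 → match
5 → match
6 → match
7 → match
8 → match
9 → no match

1, 2, 3, 4, 5, 6, 7, 8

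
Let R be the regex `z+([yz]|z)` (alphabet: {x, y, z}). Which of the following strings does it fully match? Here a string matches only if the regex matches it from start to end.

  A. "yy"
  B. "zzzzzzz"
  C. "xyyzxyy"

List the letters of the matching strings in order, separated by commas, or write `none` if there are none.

A. "yy" → no match — must start with "z"
B. "zzzzzzz" → match
C. "xyyzxyy" → no match — must start with "z"

B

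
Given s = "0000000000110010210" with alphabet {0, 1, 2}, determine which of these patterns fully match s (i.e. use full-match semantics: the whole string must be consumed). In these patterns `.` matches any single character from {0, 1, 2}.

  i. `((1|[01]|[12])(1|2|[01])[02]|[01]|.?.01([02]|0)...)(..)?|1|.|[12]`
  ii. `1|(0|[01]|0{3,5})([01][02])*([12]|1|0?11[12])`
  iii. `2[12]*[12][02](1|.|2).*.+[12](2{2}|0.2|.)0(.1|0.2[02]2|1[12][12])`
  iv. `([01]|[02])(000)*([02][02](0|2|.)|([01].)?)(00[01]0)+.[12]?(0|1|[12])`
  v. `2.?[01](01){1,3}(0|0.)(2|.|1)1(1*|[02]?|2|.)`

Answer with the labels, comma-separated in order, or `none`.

i → no match
ii → no match
iii → no match — must start with "2"
iv → match
v → no match — must start with "2"

iv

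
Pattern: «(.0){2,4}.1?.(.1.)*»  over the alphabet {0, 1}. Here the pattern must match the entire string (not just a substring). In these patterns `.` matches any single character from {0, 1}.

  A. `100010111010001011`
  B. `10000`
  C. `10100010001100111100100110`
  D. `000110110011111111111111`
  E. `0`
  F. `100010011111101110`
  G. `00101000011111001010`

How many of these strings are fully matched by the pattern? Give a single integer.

0

A → no match
B. `10000` → no match
C → no match
D → no match
E. `0` → no match
F → no match
G → no match
Total matched: 0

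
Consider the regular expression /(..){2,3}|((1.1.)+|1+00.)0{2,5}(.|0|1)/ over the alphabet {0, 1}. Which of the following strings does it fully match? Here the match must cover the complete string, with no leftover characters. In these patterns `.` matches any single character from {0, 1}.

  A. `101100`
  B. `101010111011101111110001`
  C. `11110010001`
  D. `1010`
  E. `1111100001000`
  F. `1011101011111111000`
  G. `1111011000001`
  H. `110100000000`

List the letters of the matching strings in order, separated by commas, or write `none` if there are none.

A → match
B → match
C → match
D → match
E → no match
F → match
G → no match
H → no match

A, B, C, D, F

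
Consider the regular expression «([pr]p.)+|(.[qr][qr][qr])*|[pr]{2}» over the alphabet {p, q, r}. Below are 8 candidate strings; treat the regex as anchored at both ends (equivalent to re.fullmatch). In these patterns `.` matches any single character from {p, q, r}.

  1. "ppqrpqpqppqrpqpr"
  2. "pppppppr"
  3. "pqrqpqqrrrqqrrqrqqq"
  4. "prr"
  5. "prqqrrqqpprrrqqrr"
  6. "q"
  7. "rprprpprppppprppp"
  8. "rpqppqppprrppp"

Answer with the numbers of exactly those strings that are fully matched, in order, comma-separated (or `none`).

1 → no match
2 → no match
3 → no match
4 → no match
5 → no match
6 → no match
7 → no match
8 → no match

none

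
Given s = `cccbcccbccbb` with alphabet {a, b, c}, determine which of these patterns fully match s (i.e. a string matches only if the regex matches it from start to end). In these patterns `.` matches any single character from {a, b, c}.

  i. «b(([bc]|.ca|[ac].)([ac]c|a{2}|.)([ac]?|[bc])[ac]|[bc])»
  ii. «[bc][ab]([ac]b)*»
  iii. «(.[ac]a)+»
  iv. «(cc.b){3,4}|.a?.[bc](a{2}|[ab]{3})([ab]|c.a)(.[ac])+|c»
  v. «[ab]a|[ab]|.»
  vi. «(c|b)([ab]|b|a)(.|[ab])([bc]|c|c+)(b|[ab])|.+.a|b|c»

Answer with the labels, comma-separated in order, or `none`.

iv

i → no match — must start with `b`
ii → no match
iii → no match — must end with `a`
iv → match
v → no match
vi → no match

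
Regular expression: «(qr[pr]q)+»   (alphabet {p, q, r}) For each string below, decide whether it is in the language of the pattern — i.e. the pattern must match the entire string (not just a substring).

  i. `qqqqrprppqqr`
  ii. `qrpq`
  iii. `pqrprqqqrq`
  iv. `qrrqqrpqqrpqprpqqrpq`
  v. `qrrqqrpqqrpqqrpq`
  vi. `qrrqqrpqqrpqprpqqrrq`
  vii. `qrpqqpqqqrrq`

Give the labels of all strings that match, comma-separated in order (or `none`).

i → no match — must start with `qr`
ii → match
iii → no match — must start with `qr`
iv → no match
v → match
vi → no match
vii → no match

ii, v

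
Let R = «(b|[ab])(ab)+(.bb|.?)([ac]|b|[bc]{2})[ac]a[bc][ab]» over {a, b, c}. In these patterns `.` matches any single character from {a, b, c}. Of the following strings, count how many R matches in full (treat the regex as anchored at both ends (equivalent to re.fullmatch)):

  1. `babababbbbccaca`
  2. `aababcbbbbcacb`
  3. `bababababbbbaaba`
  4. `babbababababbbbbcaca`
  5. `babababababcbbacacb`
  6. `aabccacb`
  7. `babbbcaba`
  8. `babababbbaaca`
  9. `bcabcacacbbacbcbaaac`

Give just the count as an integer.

7

1 → match
2 → match
3 → match
4 → no match
5 → match
6 → match
7 → match
8 → match
9 → no match
Total matched: 7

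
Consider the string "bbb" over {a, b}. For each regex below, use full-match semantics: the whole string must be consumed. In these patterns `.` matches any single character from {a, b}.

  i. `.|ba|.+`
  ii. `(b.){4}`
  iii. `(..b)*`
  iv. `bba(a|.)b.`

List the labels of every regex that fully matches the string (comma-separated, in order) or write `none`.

i → match
ii → no match
iii → match
iv → no match — must start with "bba"

i, iii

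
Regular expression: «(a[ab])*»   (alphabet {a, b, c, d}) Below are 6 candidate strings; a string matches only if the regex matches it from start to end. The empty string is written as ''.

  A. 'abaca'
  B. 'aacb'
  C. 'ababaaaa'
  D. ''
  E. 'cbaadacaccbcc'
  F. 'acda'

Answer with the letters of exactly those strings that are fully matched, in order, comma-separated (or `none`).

C, D

A → no match
B → no match
C → match
D → match
E → no match
F → no match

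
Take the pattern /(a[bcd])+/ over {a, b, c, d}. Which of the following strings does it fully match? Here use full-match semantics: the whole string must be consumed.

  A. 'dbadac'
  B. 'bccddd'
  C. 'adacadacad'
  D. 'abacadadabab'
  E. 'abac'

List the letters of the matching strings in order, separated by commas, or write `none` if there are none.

A → no match — must start with 'a'
B → no match — must start with 'a'
C → match
D → match
E → match

C, D, E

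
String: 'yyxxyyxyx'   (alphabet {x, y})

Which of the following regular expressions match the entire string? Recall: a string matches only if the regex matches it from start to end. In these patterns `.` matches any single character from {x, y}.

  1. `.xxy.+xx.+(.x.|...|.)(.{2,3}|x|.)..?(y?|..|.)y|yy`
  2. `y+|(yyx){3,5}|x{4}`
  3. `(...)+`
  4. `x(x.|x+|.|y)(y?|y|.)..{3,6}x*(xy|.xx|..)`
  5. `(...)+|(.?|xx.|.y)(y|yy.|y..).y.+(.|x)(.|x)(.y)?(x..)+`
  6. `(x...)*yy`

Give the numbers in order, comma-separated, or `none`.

3, 5

1 → no match
2 → no match
3 → match
4 → no match — must start with 'x'
5 → match
6 → no match — must end with 'yy'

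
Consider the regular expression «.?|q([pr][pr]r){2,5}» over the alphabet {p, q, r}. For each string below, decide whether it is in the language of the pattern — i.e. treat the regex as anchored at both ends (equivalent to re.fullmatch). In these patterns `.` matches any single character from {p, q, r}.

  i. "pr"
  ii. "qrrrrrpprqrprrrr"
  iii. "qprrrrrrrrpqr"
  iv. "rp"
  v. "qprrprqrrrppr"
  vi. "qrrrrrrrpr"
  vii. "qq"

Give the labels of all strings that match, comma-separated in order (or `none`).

i. "pr" → no match
ii → no match
iii → no match
iv. "rp" → no match
v → no match
vi. "qrrrrrrrpr" → match
vii. "qq" → no match

vi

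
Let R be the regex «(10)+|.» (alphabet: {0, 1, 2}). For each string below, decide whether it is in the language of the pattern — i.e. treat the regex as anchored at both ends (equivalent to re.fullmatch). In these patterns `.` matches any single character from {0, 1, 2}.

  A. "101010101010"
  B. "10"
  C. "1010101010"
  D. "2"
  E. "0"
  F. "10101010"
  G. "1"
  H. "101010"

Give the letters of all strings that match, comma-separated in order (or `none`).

A → match
B → match
C → match
D → match
E → match
F → match
G → match
H → match

A, B, C, D, E, F, G, H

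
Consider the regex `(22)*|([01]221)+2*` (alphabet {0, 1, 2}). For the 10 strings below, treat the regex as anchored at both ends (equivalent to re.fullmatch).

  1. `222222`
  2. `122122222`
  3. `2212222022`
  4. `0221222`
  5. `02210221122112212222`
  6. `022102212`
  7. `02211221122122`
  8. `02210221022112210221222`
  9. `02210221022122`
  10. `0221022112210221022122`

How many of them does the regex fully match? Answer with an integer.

9

1 → match
2 → match
3 → no match
4 → match
5 → match
6 → match
7 → match
8 → match
9 → match
10 → match
Total matched: 9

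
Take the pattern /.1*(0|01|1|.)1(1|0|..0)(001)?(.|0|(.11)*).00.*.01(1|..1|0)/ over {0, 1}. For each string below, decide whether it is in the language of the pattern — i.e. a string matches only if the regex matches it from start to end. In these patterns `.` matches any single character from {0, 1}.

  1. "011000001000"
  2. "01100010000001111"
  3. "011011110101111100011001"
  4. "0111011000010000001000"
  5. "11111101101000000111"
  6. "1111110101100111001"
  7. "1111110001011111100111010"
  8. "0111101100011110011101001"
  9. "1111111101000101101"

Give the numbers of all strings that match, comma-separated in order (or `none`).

2, 7, 8, 9

1. "011000001000" → no match
2 → match
3 → no match
4 → no match
5 → no match
6 → no match
7 → match
8 → match
9 → match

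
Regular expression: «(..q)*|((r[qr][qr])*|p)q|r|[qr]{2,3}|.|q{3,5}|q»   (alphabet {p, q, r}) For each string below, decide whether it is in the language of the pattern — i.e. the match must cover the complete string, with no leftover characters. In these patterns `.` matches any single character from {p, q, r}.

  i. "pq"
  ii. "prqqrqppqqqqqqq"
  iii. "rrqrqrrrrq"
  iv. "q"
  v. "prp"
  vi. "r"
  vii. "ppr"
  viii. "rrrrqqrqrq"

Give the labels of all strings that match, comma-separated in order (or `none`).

i, ii, iii, iv, vi, viii

i → match
ii → match
iii → match
iv → match
v → no match
vi → match
vii → no match
viii → match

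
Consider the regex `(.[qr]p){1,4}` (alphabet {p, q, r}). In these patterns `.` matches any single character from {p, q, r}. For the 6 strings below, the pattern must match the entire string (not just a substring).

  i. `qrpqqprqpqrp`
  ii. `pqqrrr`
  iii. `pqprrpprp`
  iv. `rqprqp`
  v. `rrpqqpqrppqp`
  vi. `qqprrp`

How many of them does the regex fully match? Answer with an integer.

5

i → match
ii → no match — must end with `p`
iii → match
iv → match
v → match
vi → match
Total matched: 5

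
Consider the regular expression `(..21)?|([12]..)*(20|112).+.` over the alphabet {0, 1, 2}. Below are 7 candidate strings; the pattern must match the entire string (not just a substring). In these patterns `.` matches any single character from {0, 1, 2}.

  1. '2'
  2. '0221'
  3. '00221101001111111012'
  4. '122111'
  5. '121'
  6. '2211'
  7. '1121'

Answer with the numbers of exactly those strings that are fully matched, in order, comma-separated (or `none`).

1 → no match
2 → match
3 → no match
4 → no match
5 → no match
6 → no match
7 → match

2, 7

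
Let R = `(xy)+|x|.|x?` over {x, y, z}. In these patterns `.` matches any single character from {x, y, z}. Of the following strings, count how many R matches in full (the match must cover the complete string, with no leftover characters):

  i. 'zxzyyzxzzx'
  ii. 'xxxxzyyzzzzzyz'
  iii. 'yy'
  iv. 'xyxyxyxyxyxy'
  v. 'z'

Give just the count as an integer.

i → no match
ii → no match
iii → no match
iv → match
v → match
Total matched: 2

2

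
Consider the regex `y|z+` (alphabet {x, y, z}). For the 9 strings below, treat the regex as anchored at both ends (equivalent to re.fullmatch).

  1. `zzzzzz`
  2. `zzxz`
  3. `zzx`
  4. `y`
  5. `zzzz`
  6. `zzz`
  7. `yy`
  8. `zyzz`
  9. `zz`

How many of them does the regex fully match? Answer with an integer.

5

1 → match
2 → no match
3 → no match
4 → match
5 → match
6 → match
7 → no match
8 → no match
9 → match
Total matched: 5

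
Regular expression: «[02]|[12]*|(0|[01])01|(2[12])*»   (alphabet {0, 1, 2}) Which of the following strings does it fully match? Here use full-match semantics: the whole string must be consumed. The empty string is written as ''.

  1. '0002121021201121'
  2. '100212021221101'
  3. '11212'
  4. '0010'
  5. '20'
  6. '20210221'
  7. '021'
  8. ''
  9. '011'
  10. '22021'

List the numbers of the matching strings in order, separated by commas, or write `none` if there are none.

3, 8

1 → no match
2 → no match
3 → match
4 → no match
5 → no match
6 → no match
7 → no match
8 → match
9 → no match
10 → no match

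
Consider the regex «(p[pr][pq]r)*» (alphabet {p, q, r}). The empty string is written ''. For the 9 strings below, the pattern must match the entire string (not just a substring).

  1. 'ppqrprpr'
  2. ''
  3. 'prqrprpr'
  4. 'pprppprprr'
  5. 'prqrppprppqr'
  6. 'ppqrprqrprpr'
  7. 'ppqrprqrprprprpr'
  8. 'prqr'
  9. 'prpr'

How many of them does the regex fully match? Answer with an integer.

8

1 → match
2 → match
3 → match
4 → no match
5 → match
6 → match
7 → match
8 → match
9 → match
Total matched: 8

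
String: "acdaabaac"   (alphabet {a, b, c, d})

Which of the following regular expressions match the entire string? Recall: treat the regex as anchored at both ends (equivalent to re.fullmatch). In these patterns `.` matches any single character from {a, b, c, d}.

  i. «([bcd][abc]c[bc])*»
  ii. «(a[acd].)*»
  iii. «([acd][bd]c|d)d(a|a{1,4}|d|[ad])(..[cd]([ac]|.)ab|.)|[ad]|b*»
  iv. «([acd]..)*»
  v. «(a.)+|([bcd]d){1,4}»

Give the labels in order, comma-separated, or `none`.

ii, iv

i → no match
ii → match
iii → no match
iv → match
v → no match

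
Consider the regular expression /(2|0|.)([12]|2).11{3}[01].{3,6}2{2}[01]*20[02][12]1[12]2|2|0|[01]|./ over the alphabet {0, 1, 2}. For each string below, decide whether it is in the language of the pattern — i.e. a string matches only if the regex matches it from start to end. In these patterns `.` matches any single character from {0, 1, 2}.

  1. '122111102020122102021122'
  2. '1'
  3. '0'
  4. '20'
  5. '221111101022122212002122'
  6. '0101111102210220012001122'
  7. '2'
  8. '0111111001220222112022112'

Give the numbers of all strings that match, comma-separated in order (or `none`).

1, 2, 3, 5, 6, 7, 8

1 → match
2 → match
3 → match
4 → no match
5 → match
6 → match
7 → match
8 → match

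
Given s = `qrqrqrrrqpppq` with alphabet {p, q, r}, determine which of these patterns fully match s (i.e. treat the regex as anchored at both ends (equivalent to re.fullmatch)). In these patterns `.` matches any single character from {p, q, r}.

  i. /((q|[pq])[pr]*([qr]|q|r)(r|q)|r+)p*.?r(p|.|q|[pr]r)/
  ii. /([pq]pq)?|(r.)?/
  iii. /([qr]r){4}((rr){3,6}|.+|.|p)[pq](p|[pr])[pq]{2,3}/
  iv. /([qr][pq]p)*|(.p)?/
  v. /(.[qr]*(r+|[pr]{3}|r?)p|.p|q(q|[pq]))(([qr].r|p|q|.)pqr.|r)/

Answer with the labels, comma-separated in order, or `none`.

iii

i → no match
ii → no match
iii → match
iv → no match
v → no match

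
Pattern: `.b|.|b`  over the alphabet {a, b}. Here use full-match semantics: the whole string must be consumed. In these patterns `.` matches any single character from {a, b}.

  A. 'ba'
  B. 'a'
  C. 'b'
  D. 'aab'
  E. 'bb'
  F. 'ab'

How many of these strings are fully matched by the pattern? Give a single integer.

4

A. 'ba' → no match
B. 'a' → match
C. 'b' → match
D. 'aab' → no match
E. 'bb' → match
F. 'ab' → match
Total matched: 4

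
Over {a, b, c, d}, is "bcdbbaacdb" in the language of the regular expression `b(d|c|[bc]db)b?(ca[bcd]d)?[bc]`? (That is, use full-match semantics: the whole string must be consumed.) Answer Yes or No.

No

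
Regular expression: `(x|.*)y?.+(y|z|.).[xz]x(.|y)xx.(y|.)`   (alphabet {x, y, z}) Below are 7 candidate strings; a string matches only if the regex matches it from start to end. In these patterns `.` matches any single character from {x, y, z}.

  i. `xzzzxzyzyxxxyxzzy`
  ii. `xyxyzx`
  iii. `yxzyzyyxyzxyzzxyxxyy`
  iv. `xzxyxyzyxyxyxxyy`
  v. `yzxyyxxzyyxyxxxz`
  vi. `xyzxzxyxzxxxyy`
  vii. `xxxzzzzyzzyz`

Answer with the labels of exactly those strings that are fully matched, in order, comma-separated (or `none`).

iii

i → no match
ii → no match
iii → match
iv → no match
v → no match
vi → no match
vii → no match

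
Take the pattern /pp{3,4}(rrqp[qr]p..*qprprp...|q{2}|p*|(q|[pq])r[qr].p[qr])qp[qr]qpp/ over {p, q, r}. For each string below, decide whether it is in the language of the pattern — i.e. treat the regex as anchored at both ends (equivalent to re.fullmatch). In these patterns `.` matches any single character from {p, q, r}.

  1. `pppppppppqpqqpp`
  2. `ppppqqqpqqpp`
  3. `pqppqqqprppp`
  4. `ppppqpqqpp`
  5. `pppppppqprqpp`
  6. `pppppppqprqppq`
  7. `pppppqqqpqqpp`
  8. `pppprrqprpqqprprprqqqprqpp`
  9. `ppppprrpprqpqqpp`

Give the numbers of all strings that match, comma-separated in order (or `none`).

1, 2, 4, 5, 7, 8, 9

1 → match
2 → match
3 → no match — must start with `pp`
4 → match
5 → match
6 → no match — must end with `qpp`
7 → match
8 → match
9 → match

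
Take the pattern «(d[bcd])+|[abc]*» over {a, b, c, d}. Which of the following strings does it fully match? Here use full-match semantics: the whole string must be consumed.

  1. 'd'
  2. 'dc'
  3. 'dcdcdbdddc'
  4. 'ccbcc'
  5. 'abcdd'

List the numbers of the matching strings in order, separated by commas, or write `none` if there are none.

1 → no match
2 → match
3 → match
4 → match
5 → no match

2, 3, 4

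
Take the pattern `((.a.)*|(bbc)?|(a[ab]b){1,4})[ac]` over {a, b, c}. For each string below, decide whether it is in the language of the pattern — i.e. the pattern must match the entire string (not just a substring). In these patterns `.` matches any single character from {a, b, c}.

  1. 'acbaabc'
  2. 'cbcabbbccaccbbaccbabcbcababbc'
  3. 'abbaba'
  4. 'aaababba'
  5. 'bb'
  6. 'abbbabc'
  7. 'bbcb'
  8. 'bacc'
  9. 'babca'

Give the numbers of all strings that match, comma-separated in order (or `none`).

8

1 → no match
2 → no match
3 → no match
4 → no match
5 → no match
6 → no match
7 → no match
8 → match
9 → no match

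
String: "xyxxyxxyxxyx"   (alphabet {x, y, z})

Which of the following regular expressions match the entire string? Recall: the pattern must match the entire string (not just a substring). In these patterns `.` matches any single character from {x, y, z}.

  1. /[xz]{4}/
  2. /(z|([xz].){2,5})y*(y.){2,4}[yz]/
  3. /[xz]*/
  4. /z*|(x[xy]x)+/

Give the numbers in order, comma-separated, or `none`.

1 → no match
2 → no match
3 → no match
4 → match

4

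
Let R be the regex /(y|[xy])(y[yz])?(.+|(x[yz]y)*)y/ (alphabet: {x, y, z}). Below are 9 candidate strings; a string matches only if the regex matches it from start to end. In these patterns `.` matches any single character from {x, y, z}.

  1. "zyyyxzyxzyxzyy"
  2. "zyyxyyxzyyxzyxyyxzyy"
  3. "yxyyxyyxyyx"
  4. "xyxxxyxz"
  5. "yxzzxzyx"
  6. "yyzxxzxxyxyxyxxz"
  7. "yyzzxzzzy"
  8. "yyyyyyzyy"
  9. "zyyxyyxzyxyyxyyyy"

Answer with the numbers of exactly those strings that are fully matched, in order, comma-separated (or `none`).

1 → no match
2 → no match
3. "yxyyxyyxyyx" → no match — must end with "y"
4. "xyxxxyxz" → no match — must end with "y"
5. "yxzzxzyx" → no match — must end with "y"
6 → no match — must end with "y"
7. "yyzzxzzzy" → match
8. "yyyyyyzyy" → match
9 → no match

7, 8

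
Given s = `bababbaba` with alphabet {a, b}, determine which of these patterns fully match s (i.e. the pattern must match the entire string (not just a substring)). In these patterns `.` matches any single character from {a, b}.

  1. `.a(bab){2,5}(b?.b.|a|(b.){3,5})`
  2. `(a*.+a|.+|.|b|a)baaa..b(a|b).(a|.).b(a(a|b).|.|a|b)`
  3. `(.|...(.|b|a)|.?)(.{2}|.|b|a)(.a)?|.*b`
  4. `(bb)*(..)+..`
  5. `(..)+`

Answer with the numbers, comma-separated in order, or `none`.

1

1 → match
2 → no match
3 → no match
4 → no match
5 → no match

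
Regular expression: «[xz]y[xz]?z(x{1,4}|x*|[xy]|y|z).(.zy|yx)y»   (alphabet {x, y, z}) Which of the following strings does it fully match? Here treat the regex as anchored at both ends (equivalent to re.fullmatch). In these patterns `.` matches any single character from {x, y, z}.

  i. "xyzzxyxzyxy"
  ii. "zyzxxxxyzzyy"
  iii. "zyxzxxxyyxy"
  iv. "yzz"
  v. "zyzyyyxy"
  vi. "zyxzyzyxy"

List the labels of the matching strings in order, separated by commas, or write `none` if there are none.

i → no match
ii → match
iii → match
iv → no match — must end with "y"
v → match
vi → match

ii, iii, v, vi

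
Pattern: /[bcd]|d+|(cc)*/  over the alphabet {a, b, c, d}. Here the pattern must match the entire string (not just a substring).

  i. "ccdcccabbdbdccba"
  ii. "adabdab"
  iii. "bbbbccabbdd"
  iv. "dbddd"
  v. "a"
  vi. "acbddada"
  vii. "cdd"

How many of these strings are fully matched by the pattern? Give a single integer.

i → no match
ii. "adabdab" → no match
iii. "bbbbccabbdd" → no match
iv. "dbddd" → no match
v. "a" → no match
vi. "acbddada" → no match
vii. "cdd" → no match
Total matched: 0

0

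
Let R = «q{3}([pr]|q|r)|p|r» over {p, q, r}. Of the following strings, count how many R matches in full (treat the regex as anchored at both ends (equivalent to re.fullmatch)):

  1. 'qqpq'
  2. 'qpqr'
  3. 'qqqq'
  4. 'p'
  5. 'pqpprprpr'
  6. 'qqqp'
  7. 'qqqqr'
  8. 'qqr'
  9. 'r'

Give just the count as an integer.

1 → no match
2 → no match
3 → match
4 → match
5 → no match
6 → match
7 → no match
8 → no match
9 → match
Total matched: 4

4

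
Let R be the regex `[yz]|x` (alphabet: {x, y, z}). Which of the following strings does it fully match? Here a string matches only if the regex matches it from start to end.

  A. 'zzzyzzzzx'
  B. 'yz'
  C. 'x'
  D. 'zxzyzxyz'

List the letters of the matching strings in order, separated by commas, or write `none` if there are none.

A → no match
B → no match
C → match
D → no match

C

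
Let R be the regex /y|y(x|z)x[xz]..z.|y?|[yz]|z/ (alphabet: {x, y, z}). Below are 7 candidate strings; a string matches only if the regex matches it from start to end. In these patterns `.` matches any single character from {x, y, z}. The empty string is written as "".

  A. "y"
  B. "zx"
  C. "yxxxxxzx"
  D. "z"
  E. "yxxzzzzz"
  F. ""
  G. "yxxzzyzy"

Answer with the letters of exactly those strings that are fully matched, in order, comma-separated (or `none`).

A → match
B → no match
C → match
D → match
E → match
F → match
G → match

A, C, D, E, F, G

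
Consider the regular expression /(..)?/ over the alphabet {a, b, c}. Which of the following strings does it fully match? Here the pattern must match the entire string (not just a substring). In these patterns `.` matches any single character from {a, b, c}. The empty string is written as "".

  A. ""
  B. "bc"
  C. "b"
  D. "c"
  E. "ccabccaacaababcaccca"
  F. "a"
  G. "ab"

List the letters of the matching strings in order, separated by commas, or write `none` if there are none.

A. "" → match
B. "bc" → match
C. "b" → no match
D. "c" → no match
E → no match
F. "a" → no match
G. "ab" → match

A, B, G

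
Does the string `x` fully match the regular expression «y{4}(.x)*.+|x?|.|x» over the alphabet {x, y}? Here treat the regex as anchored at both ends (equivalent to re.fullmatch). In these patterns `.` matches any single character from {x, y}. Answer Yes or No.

Yes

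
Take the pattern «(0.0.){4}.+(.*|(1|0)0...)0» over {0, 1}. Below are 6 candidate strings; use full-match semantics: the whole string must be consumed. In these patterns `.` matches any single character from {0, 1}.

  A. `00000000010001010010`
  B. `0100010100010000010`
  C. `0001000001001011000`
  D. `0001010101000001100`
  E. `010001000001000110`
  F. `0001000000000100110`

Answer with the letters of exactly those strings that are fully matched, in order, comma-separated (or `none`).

A → match
B → match
C → no match
D → match
E → match
F → match

A, B, D, E, F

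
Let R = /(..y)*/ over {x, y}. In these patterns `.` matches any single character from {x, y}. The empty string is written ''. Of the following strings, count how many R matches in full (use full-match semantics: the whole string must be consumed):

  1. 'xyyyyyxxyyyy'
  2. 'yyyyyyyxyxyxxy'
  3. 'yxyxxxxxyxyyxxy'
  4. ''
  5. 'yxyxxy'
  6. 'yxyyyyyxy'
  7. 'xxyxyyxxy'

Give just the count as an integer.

1. 'xyyyyyxxyyyy' → match
2 → no match
3 → no match
4. '' → match
5. 'yxyxxy' → match
6. 'yxyyyyyxy' → match
7. 'xxyxyyxxy' → match
Total matched: 5

5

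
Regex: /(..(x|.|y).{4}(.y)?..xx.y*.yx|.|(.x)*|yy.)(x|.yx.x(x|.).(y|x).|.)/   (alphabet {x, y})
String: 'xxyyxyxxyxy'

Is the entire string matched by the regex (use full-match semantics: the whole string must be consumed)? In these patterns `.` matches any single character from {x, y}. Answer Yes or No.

Yes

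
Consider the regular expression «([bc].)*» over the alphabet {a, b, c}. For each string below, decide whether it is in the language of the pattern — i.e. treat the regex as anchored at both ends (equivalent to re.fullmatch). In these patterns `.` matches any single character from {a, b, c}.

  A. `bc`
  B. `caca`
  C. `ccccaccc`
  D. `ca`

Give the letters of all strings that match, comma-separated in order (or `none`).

A, B, D

A. `bc` → match
B. `caca` → match
C. `ccccaccc` → no match
D. `ca` → match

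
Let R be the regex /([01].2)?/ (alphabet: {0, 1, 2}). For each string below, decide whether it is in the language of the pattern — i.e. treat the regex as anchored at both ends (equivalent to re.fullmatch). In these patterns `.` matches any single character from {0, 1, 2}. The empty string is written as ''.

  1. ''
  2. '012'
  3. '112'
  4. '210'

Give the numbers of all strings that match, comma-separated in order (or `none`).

1, 2, 3

1 → match
2 → match
3 → match
4 → no match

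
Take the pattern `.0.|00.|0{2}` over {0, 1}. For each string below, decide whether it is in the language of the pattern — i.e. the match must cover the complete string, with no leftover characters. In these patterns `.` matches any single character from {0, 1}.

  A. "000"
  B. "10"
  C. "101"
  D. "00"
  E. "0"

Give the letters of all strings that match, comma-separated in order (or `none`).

A → match
B → no match
C → match
D → match
E → no match

A, C, D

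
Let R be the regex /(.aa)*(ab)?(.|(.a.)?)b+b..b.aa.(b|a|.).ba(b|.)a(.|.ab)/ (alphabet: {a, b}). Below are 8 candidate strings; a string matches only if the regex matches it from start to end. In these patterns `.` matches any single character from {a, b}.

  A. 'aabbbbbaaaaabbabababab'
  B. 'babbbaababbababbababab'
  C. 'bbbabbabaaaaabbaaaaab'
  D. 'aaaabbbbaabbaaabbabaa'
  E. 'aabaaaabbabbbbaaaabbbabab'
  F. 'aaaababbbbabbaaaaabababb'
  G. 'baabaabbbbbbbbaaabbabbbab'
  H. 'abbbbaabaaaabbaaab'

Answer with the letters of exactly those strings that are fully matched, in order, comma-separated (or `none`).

A → no match
B → no match
C → no match
D → no match
E → no match
F → no match
G → no match
H → no match

none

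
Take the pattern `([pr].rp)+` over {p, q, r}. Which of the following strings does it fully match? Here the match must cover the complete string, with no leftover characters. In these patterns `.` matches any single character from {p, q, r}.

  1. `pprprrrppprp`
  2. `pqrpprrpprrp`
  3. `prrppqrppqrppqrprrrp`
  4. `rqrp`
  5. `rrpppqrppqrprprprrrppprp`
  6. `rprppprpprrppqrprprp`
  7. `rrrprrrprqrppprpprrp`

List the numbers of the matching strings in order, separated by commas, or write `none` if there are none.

1 → match
2 → match
3 → match
4 → match
5 → no match
6 → match
7 → match

1, 2, 3, 4, 6, 7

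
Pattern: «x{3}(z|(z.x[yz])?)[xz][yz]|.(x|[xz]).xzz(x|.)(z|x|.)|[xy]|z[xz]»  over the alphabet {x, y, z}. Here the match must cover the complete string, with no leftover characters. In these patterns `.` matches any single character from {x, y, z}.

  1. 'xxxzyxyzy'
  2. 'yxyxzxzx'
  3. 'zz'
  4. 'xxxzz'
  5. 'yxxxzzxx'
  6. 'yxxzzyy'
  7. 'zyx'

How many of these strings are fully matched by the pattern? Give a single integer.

1 → match
2 → no match
3 → match
4 → match
5 → match
6 → no match
7 → no match
Total matched: 4

4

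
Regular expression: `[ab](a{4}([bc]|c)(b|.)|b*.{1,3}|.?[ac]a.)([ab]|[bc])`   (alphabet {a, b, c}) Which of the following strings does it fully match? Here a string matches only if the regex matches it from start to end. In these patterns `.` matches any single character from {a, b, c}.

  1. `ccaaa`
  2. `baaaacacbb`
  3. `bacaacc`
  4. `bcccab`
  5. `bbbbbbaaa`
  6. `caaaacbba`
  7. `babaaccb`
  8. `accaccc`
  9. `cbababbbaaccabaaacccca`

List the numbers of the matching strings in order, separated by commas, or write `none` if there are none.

5

1 → no match
2 → no match
3 → no match
4 → no match
5 → match
6 → no match
7 → no match
8 → no match
9 → no match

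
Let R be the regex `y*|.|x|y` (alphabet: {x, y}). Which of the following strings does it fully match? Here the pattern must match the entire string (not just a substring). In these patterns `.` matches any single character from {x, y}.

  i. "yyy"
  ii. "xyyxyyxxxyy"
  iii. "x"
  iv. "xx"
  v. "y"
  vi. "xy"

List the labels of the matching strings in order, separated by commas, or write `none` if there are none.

i → match
ii → no match
iii → match
iv → no match
v → match
vi → no match

i, iii, v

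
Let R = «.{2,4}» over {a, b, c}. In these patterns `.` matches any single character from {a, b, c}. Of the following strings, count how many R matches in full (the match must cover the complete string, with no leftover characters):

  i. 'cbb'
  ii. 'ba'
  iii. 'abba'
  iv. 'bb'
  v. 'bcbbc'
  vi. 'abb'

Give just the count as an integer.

i → match
ii → match
iii → match
iv → match
v → no match
vi → match
Total matched: 5

5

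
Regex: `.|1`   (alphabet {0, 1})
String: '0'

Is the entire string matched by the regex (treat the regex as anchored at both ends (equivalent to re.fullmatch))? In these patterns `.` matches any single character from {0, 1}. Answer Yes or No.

Yes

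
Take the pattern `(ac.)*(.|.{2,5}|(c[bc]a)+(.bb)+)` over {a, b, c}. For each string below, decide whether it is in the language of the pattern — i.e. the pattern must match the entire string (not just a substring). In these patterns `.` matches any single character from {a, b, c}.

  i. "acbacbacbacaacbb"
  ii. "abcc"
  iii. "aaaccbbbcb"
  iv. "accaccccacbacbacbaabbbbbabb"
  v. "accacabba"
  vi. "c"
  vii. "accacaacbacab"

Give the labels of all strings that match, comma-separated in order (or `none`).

i, ii, iv, v, vi, vii

i → match
ii → match
iii → no match
iv → match
v → match
vi → match
vii → match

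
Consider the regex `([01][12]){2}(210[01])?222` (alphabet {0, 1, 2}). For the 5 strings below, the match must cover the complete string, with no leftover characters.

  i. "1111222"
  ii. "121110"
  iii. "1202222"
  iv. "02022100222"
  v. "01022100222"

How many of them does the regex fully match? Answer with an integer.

4

i. "1111222" → match
ii. "121110" → no match — must end with "222"
iii. "1202222" → match
iv. "02022100222" → match
v. "01022100222" → match
Total matched: 4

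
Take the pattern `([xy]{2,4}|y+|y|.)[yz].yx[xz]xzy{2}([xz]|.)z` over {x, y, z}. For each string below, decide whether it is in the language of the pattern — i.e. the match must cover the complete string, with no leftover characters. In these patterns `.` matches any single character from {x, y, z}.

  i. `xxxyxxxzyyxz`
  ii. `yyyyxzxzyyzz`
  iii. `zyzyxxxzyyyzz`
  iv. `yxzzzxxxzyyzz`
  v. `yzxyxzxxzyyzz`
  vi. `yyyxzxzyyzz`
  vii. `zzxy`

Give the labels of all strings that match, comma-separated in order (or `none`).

ii

i → no match
ii → match
iii → no match
iv → no match
v → no match
vi → no match
vii → no match — must end with `z`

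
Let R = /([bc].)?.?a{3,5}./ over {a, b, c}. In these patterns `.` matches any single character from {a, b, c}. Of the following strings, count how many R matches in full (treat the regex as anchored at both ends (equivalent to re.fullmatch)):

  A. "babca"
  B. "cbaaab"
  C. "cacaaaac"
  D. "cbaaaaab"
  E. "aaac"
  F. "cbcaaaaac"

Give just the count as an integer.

A → no match
B → match
C → match
D → match
E → match
F → match
Total matched: 5

5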